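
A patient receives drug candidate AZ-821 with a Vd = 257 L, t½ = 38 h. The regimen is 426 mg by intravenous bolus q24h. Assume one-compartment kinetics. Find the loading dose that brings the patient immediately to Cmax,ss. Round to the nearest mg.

1202 mg

f = (1/2)^(24/38) ≈ 0.645470; accumulation ratio R = 1/(1−f) ≈ 2.82064.
Loading dose to hit Cmax,ss on first dose: D_load = D_maint·R ≈ 426 × 2.82064 ≈ 1201.59 mg.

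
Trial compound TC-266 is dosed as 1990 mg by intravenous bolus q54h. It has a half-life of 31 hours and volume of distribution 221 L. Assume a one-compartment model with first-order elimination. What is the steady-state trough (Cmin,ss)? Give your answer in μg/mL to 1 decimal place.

3.8 μg/mL

k = ln2/t½ = ln2/31 ≈ 0.022360 h⁻¹; fraction remaining f = e^(−kτ) = e^(−0.022360×54) ≈ 0.2990.
Each bolus raises the concentration by D/Vd = 1990/221 ≈ 9.005 μg/mL.
Steady-state trough Cmin,ss = C₀·f/(1−f) ≈ 9.005 × 0.2990/0.7010 ≈ 3.841 μg/mL.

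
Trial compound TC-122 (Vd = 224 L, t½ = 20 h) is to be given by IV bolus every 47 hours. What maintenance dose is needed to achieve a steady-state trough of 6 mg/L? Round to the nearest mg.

τ/t½ = 47/20 ≈ 2.35, so f = (1/2)^(47/20) ≈ 0.196146.
Cmin,ss = (D/Vd)·f/(1−f), so D = Cmin,ss·Vd·(1−f)/f.
D = 6 × 224 × (1−f)/f ≈ 6 × 224 × 4.09824 ≈ 5508.03 mg.

5508 mg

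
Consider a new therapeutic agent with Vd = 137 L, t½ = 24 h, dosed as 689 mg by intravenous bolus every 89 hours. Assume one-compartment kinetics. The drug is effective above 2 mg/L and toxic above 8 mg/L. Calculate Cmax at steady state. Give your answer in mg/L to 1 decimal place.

τ/t½ = 89/24 ≈ 3.7083, so fraction remaining f = (1/2)^(89/24) ≈ 0.0765.
At steady state, accumulation factor R = 1/(1 − e^(−kτ)) ≈ 1.0828.
Single-dose peak C₀ = D/Vd = 689/137 ≈ 5.029 mg/L.
Steady-state peak Cmax,ss = C₀·R ≈ 5.029 × 1.0828 ≈ 5.445 mg/L.
Peak 5.4 mg/L vs MTC 8 mg/L: below toxic threshold.

5.4 mg/L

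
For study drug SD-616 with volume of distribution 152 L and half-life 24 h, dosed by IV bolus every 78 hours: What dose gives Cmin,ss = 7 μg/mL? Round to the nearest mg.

τ/t½ = 78/24 ≈ 3.25, so f = (1/2)^(78/24) ≈ 0.105112.
Cmin,ss = (D/Vd)·f/(1−f), so D = Cmin,ss·Vd·(1−f)/f.
D = 7 × 152 × (1−f)/f ≈ 7 × 152 × 8.51366 ≈ 9058.53 mg.

9059 mg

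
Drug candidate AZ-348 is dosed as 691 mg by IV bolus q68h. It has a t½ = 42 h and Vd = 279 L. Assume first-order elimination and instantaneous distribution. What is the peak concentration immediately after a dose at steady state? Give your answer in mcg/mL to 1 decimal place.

Over one 68-h interval, 68/42 ≈ 1.619 half-lives elapse, leaving f ≈ 0.3256 of each dose.
Accumulation ratio R = 1/(1 − f) ≈ 1/0.6744 ≈ 1.4828.
Each bolus raises the concentration by D/Vd = 691/279 ≈ 2.477 mcg/mL.
Cmax,ss = C₀/(1 − f) ≈ 2.477/0.6744 ≈ 3.673 mcg/mL.

3.7 mcg/mL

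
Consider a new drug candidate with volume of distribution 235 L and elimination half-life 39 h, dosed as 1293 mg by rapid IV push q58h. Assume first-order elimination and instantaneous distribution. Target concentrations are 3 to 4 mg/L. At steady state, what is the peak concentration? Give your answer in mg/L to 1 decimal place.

8.6 mg/L

Over one 58-h interval, 58/39 ≈ 1.4872 half-lives elapse, leaving f ≈ 0.3567 of each dose.
Accumulation ratio R = 1/(1 − f) ≈ 1/0.6433 ≈ 1.5545.
Each bolus raises the concentration by D/Vd = 1293/235 ≈ 5.502 mg/L.
Cmax,ss = C₀/(1 − f) ≈ 5.502/0.6433 ≈ 8.553 mg/L.
Peak 8.6 mg/L vs MTC 4 mg/L: exceeds toxic threshold.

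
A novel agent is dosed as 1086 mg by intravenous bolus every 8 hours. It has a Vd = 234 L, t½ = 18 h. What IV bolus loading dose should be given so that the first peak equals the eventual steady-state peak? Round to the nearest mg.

f = (1/2)^(8/18) ≈ 0.734867; accumulation ratio R = 1/(1−f) ≈ 3.77169.
Loading dose to hit Cmax,ss on first dose: D_load = D_maint·R ≈ 1086 × 3.77169 ≈ 4096.06 mg.

4096 mg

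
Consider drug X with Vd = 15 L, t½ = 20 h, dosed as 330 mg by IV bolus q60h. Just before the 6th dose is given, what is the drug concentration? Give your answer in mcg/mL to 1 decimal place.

f = (1/2)^(τ/t½) = (1/2)^(60/20) ≈ 0.1250.
C₀ = D/Vd = 330/15 ≈ 22.000 mcg/mL.
Before the 6th dose, 5 doses have been given. Superposition: Cmin = C₀·(f + f² + … + f^5).
≈ 22.000 × (0.1250 + 0.0156 + 0.0020 + 0.0002 + 0.0000) ≈ 22.000 × 0.1428 ≈ 3.142 mcg/mL.

3.1 mcg/mL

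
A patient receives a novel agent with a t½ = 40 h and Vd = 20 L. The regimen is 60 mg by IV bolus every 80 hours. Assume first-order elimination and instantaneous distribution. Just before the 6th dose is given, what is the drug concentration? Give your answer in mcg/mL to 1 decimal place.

f = (1/2)^(τ/t½) = (1/2)^(80/40) ≈ 0.2500.
C₀ = D/Vd = 60/20 ≈ 3.000 mcg/mL.
Before the 6th dose, 5 doses have been given. Superposition: Cmin = C₀·(f + f² + … + f^5).
≈ 3.000 × (0.2500 + 0.0625 + 0.0156 + 0.0039 + 0.0010) ≈ 3.000 × 0.3330 ≈ 0.999 mcg/mL.

1.0 mcg/mL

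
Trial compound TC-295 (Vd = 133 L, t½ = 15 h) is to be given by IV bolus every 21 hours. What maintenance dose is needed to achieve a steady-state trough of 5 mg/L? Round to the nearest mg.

1090 mg

τ/t½ = 21/15 ≈ 1.4, so f = (1/2)^(21/15) ≈ 0.378929.
Cmin,ss = (D/Vd)·f/(1−f), so D = Cmin,ss·Vd·(1−f)/f.
D = 5 × 133 × (1−f)/f ≈ 5 × 133 × 1.63902 ≈ 1089.95 mg.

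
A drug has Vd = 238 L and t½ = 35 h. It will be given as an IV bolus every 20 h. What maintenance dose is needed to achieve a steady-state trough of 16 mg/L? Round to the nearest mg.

τ/t½ = 20/35 ≈ 0.57143, so f = (1/2)^(20/35) ≈ 0.672950.
Cmin,ss = (D/Vd)·f/(1−f), so D = Cmin,ss·Vd·(1−f)/f.
D = 16 × 238 × (1−f)/f ≈ 16 × 238 × 0.48599 ≈ 1850.65 mg.

1851 mg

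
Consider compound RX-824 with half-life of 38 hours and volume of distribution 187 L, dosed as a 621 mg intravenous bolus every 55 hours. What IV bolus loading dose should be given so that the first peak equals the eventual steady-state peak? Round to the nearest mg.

f = (1/2)^(55/38) ≈ 0.366690; accumulation ratio R = 1/(1−f) ≈ 1.57901.
Loading dose to hit Cmax,ss on first dose: D_load = D_maint·R ≈ 621 × 1.57901 ≈ 980.57 mg.

981 mg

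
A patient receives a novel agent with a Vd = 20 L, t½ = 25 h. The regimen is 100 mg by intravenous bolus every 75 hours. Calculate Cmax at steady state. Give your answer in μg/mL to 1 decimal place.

5.7 μg/mL

The dosing interval is 3 half-lives, so f = 2^(−3) = 0.125.
Accumulation ratio R = 1/(1 − f) = 1/0.875 = 8/7.
Single-dose peak C₀ = D/Vd = 100/20 = 5 μg/mL.
Steady-state peak Cmax,ss = C₀·R = 5 × 8/7 ≈ 5.714 μg/mL.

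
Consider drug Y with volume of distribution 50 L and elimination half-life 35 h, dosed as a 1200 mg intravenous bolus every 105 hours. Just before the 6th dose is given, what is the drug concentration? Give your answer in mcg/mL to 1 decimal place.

f = (1/2)^(τ/t½) = (1/2)^(105/35) ≈ 0.1250.
C₀ = D/Vd = 1200/50 ≈ 24.000 mcg/mL.
Before the 6th dose, 5 doses have been given. Superposition: Cmin = C₀·(f + f² + … + f^5).
≈ 24.000 × (0.1250 + 0.0156 + 0.0020 + 0.0002 + 0.0000) ≈ 24.000 × 0.1428 ≈ 3.427 mcg/mL.

3.4 mcg/mL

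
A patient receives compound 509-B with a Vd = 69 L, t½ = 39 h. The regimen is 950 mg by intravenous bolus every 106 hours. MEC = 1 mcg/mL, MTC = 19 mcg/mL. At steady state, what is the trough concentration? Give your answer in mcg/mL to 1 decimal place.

2.5 mcg/mL

Over one 106-h interval, 106/39 ≈ 2.7179 half-lives elapse, leaving f ≈ 0.1520 of each dose.
Each bolus raises the concentration by D/Vd = 950/69 ≈ 13.768 mcg/mL.
Steady-state trough Cmin,ss = C₀·f/(1−f) ≈ 13.768 × 0.1520/0.8480 ≈ 2.468 mcg/mL.
Trough 2.5 mcg/mL vs MEC 1 mcg/mL: adequate.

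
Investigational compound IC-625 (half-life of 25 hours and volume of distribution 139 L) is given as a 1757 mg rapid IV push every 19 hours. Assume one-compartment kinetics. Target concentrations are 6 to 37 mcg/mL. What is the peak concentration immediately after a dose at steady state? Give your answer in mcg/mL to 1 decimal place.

30.9 mcg/mL

k = ln2/t½ = ln2/25 ≈ 0.027726 h⁻¹; fraction remaining f = e^(−kτ) = e^(−0.027726×19) ≈ 0.5905.
At steady state, accumulation factor R = 1/(1 − e^(−kτ)) ≈ 2.4420.
Each bolus raises the concentration by D/Vd = 1757/139 ≈ 12.640 mcg/mL.
Steady-state peak Cmax,ss = C₀·R ≈ 12.640 × 2.4420 ≈ 30.867 mcg/mL.
Peak 30.9 mcg/mL vs MTC 37 mcg/mL: below toxic threshold.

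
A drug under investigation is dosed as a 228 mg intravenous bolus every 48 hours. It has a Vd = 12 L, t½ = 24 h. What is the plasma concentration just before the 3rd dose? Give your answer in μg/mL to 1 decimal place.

f = (1/2)^(τ/t½) = (1/2)^(48/24) ≈ 0.2500.
C₀ = D/Vd = 228/12 ≈ 19.000 μg/mL.
Before the 3rd dose, 2 doses have been given. Superposition: Cmin = C₀·(f + f²).
≈ 19.000 × (0.2500 + 0.0625) ≈ 19.000 × 0.3125 ≈ 5.938 μg/mL.

5.9 μg/mL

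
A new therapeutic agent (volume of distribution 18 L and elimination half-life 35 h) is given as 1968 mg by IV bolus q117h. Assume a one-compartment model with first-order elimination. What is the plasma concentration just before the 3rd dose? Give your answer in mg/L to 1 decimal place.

11.8 mg/L

f = (1/2)^(τ/t½) = (1/2)^(117/35) ≈ 0.0986.
C₀ = D/Vd = 1968/18 ≈ 109.333 mg/L.
Before the 3rd dose, 2 doses have been given. Superposition: Cmin = C₀·(f + f²).
≈ 109.333 × (0.0986 + 0.0097) ≈ 109.333 × 0.1083 ≈ 11.841 mg/L.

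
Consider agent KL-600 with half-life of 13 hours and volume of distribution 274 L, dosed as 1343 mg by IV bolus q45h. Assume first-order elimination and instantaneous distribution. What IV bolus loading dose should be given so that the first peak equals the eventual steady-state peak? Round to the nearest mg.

1477 mg

f = (1/2)^(45/13) ≈ 0.090776; accumulation ratio R = 1/(1−f) ≈ 1.09984.
Loading dose to hit Cmax,ss on first dose: D_load = D_maint·R ≈ 1343 × 1.09984 ≈ 1477.09 mg.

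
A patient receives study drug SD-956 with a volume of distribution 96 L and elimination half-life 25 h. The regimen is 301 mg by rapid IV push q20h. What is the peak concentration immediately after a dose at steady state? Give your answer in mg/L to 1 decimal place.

τ/t½ = 20/25 ≈ 0.8, so fraction remaining f = (1/2)^(20/25) ≈ 0.5743.
At steady state, accumulation factor R = 1/(1 − e^(−kτ)) ≈ 2.3491.
Single-dose peak C₀ = D/Vd = 301/96 ≈ 3.135 mg/L.
Steady-state peak Cmax,ss = C₀·R ≈ 3.135 × 2.3491 ≈ 7.364 mg/L.

7.4 mg/L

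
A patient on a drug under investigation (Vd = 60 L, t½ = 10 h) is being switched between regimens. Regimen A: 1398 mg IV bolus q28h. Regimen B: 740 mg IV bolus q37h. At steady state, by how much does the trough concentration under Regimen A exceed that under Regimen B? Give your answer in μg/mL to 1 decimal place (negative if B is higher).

Regimen A: f = (1/2)^(28/10) ≈ 0.1436; Cmin,ss = (1398/60)·f/(1−f) ≈ 3.907 μg/mL.
Regimen B: f = (1/2)^(37/10) ≈ 0.0769; Cmin,ss = (740/60)·f/(1−f) ≈ 1.027 μg/mL.
Difference ≈ 3.907 − 1.027 ≈ 2.880 μg/mL.

2.9 μg/mL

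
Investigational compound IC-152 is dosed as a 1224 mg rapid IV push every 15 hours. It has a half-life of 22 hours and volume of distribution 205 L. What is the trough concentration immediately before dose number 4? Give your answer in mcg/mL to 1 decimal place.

7.5 mcg/mL

f = (1/2)^(τ/t½) = (1/2)^(15/22) ≈ 0.6234.
C₀ = D/Vd = 1224/205 ≈ 5.971 mcg/mL.
Before the 4th dose, 3 doses have been given. Superposition: Cmin = C₀·(f + f² + … + f^3).
≈ 5.971 × (0.6234 + 0.3886 + 0.2423) ≈ 5.971 × 1.2543 ≈ 7.489 mcg/mL.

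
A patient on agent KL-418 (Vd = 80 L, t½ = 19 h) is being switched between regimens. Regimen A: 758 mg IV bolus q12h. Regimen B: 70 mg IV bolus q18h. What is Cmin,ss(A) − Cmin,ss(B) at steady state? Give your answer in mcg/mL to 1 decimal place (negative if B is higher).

16.3 mcg/mL

Regimen A: f = (1/2)^(12/19) ≈ 0.6455; Cmin,ss = (758/80)·f/(1−f) ≈ 17.253 mcg/mL.
Regimen B: f = (1/2)^(18/19) ≈ 0.5186; Cmin,ss = (70/80)·f/(1−f) ≈ 0.943 mcg/mL.
Difference ≈ 17.253 − 0.943 ≈ 16.310 mcg/mL.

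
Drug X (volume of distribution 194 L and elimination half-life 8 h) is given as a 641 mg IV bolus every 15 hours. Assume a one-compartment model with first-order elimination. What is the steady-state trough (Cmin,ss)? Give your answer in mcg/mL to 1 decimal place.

1.2 mcg/mL

k = ln2/t½ = ln2/8 ≈ 0.086643 h⁻¹; fraction remaining f = e^(−kτ) = e^(−0.086643×15) ≈ 0.2726.
At steady state, accumulation factor R = 1/(1 − e^(−kτ)) ≈ 1.3748.
Each bolus raises the concentration by D/Vd = 641/194 ≈ 3.304 mcg/mL.
Steady-state peak Cmax,ss = C₀·R ≈ 3.304 × 1.3748 ≈ 4.542 mcg/mL.
Steady-state trough Cmin,ss = Cmax,ss·f ≈ 4.542 × 0.2726 ≈ 1.238 mcg/mL.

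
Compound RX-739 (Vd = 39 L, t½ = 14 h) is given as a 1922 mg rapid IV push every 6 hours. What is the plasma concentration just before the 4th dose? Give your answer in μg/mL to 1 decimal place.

84.0 μg/mL

f = (1/2)^(τ/t½) = (1/2)^(6/14) ≈ 0.7430.
C₀ = D/Vd = 1922/39 ≈ 49.282 μg/mL.
Before the 4th dose, 3 doses have been given. Superposition: Cmin = C₀·(f + f² + … + f^3).
≈ 49.282 × (0.7430 + 0.5520 + 0.4102) ≈ 49.282 × 1.7052 ≈ 84.036 μg/mL.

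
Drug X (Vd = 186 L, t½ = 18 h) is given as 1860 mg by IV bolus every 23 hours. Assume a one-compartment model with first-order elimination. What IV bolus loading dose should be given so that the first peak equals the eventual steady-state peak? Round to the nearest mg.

3166 mg

f = (1/2)^(23/18) ≈ 0.412430; accumulation ratio R = 1/(1−f) ≈ 1.70192.
Loading dose to hit Cmax,ss on first dose: D_load = D_maint·R ≈ 1860 × 1.70192 ≈ 3165.57 mg.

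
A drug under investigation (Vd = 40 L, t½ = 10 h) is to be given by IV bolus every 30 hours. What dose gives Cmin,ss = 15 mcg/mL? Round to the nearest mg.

4200 mg

τ/t½ = 30/10 ≈ 3, so f = (1/2)^(30/10) ≈ 0.125000.
Cmin,ss = (D/Vd)·f/(1−f), so D = Cmin,ss·Vd·(1−f)/f.
D = 15 × 40 × (1−f)/f ≈ 15 × 40 × 7.00000 ≈ 4200.00 mg.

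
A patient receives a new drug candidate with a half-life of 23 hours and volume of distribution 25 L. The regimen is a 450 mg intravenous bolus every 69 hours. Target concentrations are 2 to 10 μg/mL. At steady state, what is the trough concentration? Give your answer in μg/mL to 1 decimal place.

2.6 μg/mL

τ = 69 h = 3 half-lives, so f = (1/2)^3 = 0.125.
At steady state, R = 1/(1 − 0.125) = 8/7.
Single-dose peak C₀ = D/Vd = 450/25 = 18 μg/mL.
Steady-state peak Cmax,ss = C₀·R = 18 × 8/7 ≈ 20.571 μg/mL.
Steady-state trough Cmin,ss = Cmax,ss·f ≈ 20.571 × 0.125 ≈ 2.571 μg/mL.
Trough 2.6 μg/mL vs MEC 2 μg/mL: adequate.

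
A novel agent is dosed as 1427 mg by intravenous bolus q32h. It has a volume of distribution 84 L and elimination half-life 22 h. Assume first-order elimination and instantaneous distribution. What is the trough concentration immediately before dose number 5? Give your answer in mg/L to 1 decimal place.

f = (1/2)^(τ/t½) = (1/2)^(32/22) ≈ 0.3649.
C₀ = D/Vd = 1427/84 ≈ 16.988 mg/L.
Before the 5th dose, 4 doses have been given. Superposition: Cmin = C₀·(f + f² + … + f^4).
≈ 16.988 × (0.3649 + 0.1332 + 0.0486 + 0.0177) ≈ 16.988 × 0.5644 ≈ 9.588 mg/L.

9.6 mg/L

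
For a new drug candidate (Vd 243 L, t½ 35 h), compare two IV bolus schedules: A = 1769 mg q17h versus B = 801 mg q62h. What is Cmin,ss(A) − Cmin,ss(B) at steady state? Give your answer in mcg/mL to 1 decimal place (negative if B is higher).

Regimen A: f = (1/2)^(17/35) ≈ 0.7141; Cmin,ss = (1769/243)·f/(1−f) ≈ 18.183 mcg/mL.
Regimen B: f = (1/2)^(62/35) ≈ 0.2929; Cmin,ss = (801/243)·f/(1−f) ≈ 1.365 mcg/mL.
Difference ≈ 18.183 − 1.365 ≈ 16.818 mcg/mL.

16.8 mcg/mL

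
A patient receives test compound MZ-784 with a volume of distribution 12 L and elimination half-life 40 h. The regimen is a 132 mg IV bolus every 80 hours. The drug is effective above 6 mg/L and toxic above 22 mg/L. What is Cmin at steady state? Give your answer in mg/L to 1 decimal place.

3.7 mg/L

The dosing interval is 2 half-lives, so f = 2^(−2) = 0.25.
Accumulation ratio R = 1/(1 − f) = 1/0.75 = 4/3.
Single-dose peak C₀ = D/Vd = 132/12 = 11 mg/L.
Steady-state peak Cmax,ss = C₀·R = 11 × 4/3 ≈ 14.667 mg/L.
Steady-state trough Cmin,ss = Cmax,ss·f ≈ 14.667 × 0.25 ≈ 3.667 mg/L.
Trough 3.7 mg/L vs MEC 6 mg/L: subtherapeutic.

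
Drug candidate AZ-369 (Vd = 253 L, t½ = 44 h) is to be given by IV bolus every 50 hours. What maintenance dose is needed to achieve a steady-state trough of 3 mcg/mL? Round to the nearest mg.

909 mg

τ/t½ = 50/44 ≈ 1.1364, so f = (1/2)^(50/44) ≈ 0.454905.
Cmin,ss = (D/Vd)·f/(1−f), so D = Cmin,ss·Vd·(1−f)/f.
D = 3 × 253 × (1−f)/f ≈ 3 × 253 × 1.19826 ≈ 909.48 mg.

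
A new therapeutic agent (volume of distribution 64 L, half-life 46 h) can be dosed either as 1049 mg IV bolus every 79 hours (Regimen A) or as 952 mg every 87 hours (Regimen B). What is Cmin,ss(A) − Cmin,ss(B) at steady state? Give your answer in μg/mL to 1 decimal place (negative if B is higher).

Regimen A: f = (1/2)^(79/46) ≈ 0.3041; Cmin,ss = (1049/64)·f/(1−f) ≈ 7.163 μg/mL.
Regimen B: f = (1/2)^(87/46) ≈ 0.2696; Cmin,ss = (952/64)·f/(1−f) ≈ 5.491 μg/mL.
Difference ≈ 7.163 − 5.491 ≈ 1.672 μg/mL.

1.7 μg/mL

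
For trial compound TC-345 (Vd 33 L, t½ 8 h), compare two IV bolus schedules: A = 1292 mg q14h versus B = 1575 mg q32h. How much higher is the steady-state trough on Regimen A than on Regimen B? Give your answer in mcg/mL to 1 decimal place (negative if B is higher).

13.4 mcg/mL

Regimen A: f = (1/2)^(14/8) ≈ 0.2973; Cmin,ss = (1292/33)·f/(1−f) ≈ 16.564 mcg/mL.
Regimen B: f = (1/2)^(32/8) ≈ 0.0625; Cmin,ss = (1575/33)·f/(1−f) ≈ 3.182 mcg/mL.
Difference ≈ 16.564 − 3.182 ≈ 13.382 mcg/mL.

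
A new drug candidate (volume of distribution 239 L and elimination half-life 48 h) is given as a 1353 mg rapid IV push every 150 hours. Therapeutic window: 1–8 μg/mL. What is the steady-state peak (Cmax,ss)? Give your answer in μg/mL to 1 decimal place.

6.4 μg/mL

τ/t½ = 150/48 ≈ 3.125, so fraction remaining f = (1/2)^(150/48) ≈ 0.1146.
At steady state, accumulation factor R = 1/(1 − e^(−kτ)) ≈ 1.1294.
Each bolus raises the concentration by D/Vd = 1353/239 ≈ 5.661 μg/mL.
Steady-state peak Cmax,ss = C₀·R ≈ 5.661 × 1.1294 ≈ 6.394 μg/mL.
Peak 6.4 μg/mL vs MTC 8 μg/mL: below toxic threshold.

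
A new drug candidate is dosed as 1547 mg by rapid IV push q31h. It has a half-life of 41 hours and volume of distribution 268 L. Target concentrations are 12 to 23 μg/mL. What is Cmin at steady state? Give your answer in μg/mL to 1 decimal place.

8.4 μg/mL

τ/t½ = 31/41 ≈ 0.7561, so fraction remaining f = (1/2)^(31/41) ≈ 0.5921.
Accumulation ratio R = 1/(1 − f) ≈ 1/0.4079 ≈ 2.4516.
Single-dose peak C₀ = D/Vd = 1547/268 ≈ 5.772 μg/mL.
Steady-state peak Cmax,ss = C₀·R ≈ 5.772 × 2.4516 ≈ 14.151 μg/mL.
One interval later, Cmin,ss = Cmax,ss·e^(−kτ) ≈ 14.151 × 0.5921 ≈ 8.379 μg/mL.
Trough 8.4 μg/mL vs MEC 12 μg/mL: subtherapeutic.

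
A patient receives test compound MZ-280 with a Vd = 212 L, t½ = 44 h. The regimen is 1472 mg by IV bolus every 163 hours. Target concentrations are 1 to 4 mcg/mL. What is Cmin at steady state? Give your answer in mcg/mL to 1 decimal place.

k = ln2/t½ = ln2/44 ≈ 0.015753 h⁻¹; fraction remaining f = e^(−kτ) = e^(−0.015753×163) ≈ 0.0767.
Accumulation ratio R = 1/(1 − f) ≈ 1/0.9233 ≈ 1.0831.
Each bolus raises the concentration by D/Vd = 1472/212 ≈ 6.943 mcg/mL.
Steady-state peak Cmax,ss = C₀·R ≈ 6.943 × 1.0831 ≈ 7.520 mcg/mL.
One interval later, Cmin,ss = Cmax,ss·e^(−kτ) ≈ 7.520 × 0.0767 ≈ 0.577 mcg/mL.
Trough 0.6 mcg/mL vs MEC 1 mcg/mL: subtherapeutic.

0.6 mcg/mL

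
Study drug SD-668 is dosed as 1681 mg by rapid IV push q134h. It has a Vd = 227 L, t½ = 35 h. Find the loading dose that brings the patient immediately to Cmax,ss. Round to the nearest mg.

1808 mg

f = (1/2)^(134/35) ≈ 0.070386; accumulation ratio R = 1/(1−f) ≈ 1.07572.
Loading dose to hit Cmax,ss on first dose: D_load = D_maint·R ≈ 1681 × 1.07572 ≈ 1808.29 mg.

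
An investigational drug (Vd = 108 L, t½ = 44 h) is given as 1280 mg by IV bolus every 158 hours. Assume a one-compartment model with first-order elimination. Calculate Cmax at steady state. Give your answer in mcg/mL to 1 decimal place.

12.9 mcg/mL

τ/t½ = 158/44 ≈ 3.5909, so fraction remaining f = (1/2)^(158/44) ≈ 0.0830.
At steady state, accumulation factor R = 1/(1 − e^(−kτ)) ≈ 1.0905.
Each bolus raises the concentration by D/Vd = 1280/108 ≈ 11.852 mcg/mL.
Steady-state peak Cmax,ss = C₀·R ≈ 11.852 × 1.0905 ≈ 12.925 mcg/mL.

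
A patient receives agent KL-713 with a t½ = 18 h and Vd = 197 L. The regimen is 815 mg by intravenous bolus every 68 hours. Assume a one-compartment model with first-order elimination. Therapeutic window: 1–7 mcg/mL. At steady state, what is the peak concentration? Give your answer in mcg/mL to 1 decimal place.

4.5 mcg/mL

Over one 68-h interval, 68/18 ≈ 3.7778 half-lives elapse, leaving f ≈ 0.0729 of each dose.
Accumulation ratio R = 1/(1 − f) ≈ 1/0.9271 ≈ 1.0786.
Each bolus raises the concentration by D/Vd = 815/197 ≈ 4.137 mcg/mL.
Steady-state peak Cmax,ss = C₀·R ≈ 4.137 × 1.0786 ≈ 4.462 mcg/mL.
Peak 4.5 mcg/mL vs MTC 7 mcg/mL: below toxic threshold.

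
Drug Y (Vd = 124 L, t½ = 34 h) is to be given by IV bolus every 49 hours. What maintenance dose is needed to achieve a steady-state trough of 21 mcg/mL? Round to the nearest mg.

τ/t½ = 49/34 ≈ 1.4412, so f = (1/2)^(49/34) ≈ 0.368267.
Cmin,ss = (D/Vd)·f/(1−f), so D = Cmin,ss·Vd·(1−f)/f.
D = 21 × 124 × (1−f)/f ≈ 21 × 124 × 1.71542 ≈ 4466.95 mg.

4467 mg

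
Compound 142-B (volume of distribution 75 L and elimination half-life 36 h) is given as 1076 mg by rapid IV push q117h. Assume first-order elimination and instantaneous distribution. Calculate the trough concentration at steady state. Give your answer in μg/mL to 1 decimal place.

1.7 μg/mL

Over one 117-h interval, 117/36 ≈ 3.25 half-lives elapse, leaving f ≈ 0.1051 of each dose.
Each bolus raises the concentration by D/Vd = 1076/75 ≈ 14.347 μg/mL.
Steady-state trough Cmin,ss = C₀·f/(1−f) ≈ 14.347 × 0.1051/0.8949 ≈ 1.685 μg/mL.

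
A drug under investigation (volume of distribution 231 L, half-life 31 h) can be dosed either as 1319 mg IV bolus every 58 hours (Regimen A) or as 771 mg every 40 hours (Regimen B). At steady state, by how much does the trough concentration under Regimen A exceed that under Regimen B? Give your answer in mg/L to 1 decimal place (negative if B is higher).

Regimen A: f = (1/2)^(58/31) ≈ 0.2734; Cmin,ss = (1319/231)·f/(1−f) ≈ 2.149 mg/L.
Regimen B: f = (1/2)^(40/31) ≈ 0.4089; Cmin,ss = (771/231)·f/(1−f) ≈ 2.309 mg/L.
Difference ≈ 2.149 − 2.309 ≈ -0.160 mg/L.

-0.2 mg/L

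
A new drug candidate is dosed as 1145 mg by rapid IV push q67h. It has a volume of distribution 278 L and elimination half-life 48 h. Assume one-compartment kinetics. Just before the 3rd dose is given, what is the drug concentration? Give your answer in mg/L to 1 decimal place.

2.2 mg/L

f = (1/2)^(τ/t½) = (1/2)^(67/48) ≈ 0.3800.
C₀ = D/Vd = 1145/278 ≈ 4.119 mg/L.
Before the 3rd dose, 2 doses have been given. Superposition: Cmin = C₀·(f + f²).
≈ 4.119 × (0.3800 + 0.1444) ≈ 4.119 × 0.5244 ≈ 2.160 mg/L.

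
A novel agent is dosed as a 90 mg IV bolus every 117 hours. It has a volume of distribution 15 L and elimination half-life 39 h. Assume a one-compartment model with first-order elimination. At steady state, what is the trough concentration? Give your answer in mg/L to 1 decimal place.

0.9 mg/L

τ = 117 h = 3 half-lives, so f = (1/2)^3 = 0.125.
At steady state, R = 1/(1 − 0.125) = 8/7.
Single-dose peak C₀ = D/Vd = 90/15 = 6 mg/L.
Steady-state peak Cmax,ss = C₀·R = 6 × 8/7 ≈ 6.857 mg/L.
Steady-state trough Cmin,ss = Cmax,ss·f ≈ 6.857 × 0.125 ≈ 0.857 mg/L.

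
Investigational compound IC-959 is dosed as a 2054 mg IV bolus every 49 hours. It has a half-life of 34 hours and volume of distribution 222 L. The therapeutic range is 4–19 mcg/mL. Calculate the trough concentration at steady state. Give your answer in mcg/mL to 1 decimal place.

5.4 mcg/mL

Over one 49-h interval, 49/34 ≈ 1.4412 half-lives elapse, leaving f ≈ 0.3683 of each dose.
Accumulation ratio R = 1/(1 − f) ≈ 1/0.6317 ≈ 1.5830.
Single-dose peak C₀ = D/Vd = 2054/222 ≈ 9.252 mcg/mL.
Cmax,ss = C₀/(1 − f) ≈ 9.252/0.6317 ≈ 14.646 mcg/mL.
One interval later, Cmin,ss = Cmax,ss·e^(−kτ) ≈ 14.646 × 0.3683 ≈ 5.394 mcg/mL.
Trough 5.4 mcg/mL vs MEC 4 mcg/mL: adequate.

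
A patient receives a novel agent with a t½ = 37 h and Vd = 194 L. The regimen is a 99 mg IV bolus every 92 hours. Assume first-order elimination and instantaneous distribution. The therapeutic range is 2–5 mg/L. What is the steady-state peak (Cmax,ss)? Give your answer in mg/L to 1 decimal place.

τ/t½ = 92/37 ≈ 2.4865, so fraction remaining f = (1/2)^(92/37) ≈ 0.1784.
Accumulation ratio R = 1/(1 − f) ≈ 1/0.8216 ≈ 1.2171.
Each bolus raises the concentration by D/Vd = 99/194 ≈ 0.510 mg/L.
Cmax,ss = C₀/(1 − f) ≈ 0.510/0.8216 ≈ 0.621 mg/L.
Peak 0.6 mg/L vs MTC 5 mg/L: below toxic threshold.

0.6 mg/L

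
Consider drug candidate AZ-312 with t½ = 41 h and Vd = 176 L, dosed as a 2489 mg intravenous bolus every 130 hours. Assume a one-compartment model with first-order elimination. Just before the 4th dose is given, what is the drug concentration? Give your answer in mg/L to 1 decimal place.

f = (1/2)^(τ/t½) = (1/2)^(130/41) ≈ 0.1110.
C₀ = D/Vd = 2489/176 ≈ 14.142 mg/L.
Before the 4th dose, 3 doses have been given. Superposition: Cmin = C₀·(f + f² + … + f^3).
≈ 14.142 × (0.1110 + 0.0123 + 0.0014) ≈ 14.142 × 0.1247 ≈ 1.764 mg/L.

1.8 mg/L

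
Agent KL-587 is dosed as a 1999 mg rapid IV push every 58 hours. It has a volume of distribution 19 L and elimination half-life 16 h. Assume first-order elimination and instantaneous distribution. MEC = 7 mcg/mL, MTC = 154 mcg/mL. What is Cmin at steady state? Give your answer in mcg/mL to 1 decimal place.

k = ln2/t½ = ln2/16 ≈ 0.043322 h⁻¹; fraction remaining f = e^(−kτ) = e^(−0.043322×58) ≈ 0.0811.
Each bolus raises the concentration by D/Vd = 1999/19 ≈ 105.211 mcg/mL.
Steady-state trough Cmin,ss = C₀·f/(1−f) ≈ 105.211 × 0.0811/0.9189 ≈ 9.286 mcg/mL.
Trough 9.3 mcg/mL vs MEC 7 mcg/mL: adequate.

9.3 mcg/mL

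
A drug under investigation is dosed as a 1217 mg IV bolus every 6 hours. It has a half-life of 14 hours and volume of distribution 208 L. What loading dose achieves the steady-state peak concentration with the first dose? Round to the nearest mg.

4735 mg

f = (1/2)^(6/14) ≈ 0.742997; accumulation ratio R = 1/(1−f) ≈ 3.89101.
Loading dose to hit Cmax,ss on first dose: D_load = D_maint·R ≈ 1217 × 3.89101 ≈ 4735.36 mg.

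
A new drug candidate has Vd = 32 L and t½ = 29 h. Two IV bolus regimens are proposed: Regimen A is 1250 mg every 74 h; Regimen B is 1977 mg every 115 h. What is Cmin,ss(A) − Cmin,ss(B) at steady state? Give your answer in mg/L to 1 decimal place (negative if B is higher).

3.8 mg/L

Regimen A: f = (1/2)^(74/29) ≈ 0.1706; Cmin,ss = (1250/32)·f/(1−f) ≈ 8.035 mg/L.
Regimen B: f = (1/2)^(115/29) ≈ 0.0640; Cmin,ss = (1977/32)·f/(1−f) ≈ 4.224 mg/L.
Difference ≈ 8.035 − 4.224 ≈ 3.811 mg/L.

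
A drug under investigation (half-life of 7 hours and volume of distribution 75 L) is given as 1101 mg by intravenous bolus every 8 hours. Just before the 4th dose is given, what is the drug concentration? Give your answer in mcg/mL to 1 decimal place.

f = (1/2)^(τ/t½) = (1/2)^(8/7) ≈ 0.4529.
C₀ = D/Vd = 1101/75 ≈ 14.680 mcg/mL.
Before the 4th dose, 3 doses have been given. Superposition: Cmin = C₀·(f + f² + … + f^3).
≈ 14.680 × (0.4529 + 0.2051 + 0.0929) ≈ 14.680 × 0.7509 ≈ 11.023 mcg/mL.

11.0 mcg/mL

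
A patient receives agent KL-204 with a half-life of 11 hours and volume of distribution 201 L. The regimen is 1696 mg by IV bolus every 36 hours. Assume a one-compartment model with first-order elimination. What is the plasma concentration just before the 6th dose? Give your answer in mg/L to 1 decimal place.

f = (1/2)^(τ/t½) = (1/2)^(36/11) ≈ 0.1035.
C₀ = D/Vd = 1696/201 ≈ 8.438 mg/L.
Before the 6th dose, 5 doses have been given. Superposition: Cmin = C₀·(f + f² + … + f^5).
≈ 8.438 × (0.1035 + 0.0107 + 0.0011 + 0.0001 + 0.0000) ≈ 8.438 × 0.1154 ≈ 0.974 mg/L.

1.0 mg/L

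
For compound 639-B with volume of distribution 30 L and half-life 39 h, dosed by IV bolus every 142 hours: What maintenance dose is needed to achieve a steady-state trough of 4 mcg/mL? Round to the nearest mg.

1377 mg

τ/t½ = 142/39 ≈ 3.641, so f = (1/2)^(142/39) ≈ 0.080157.
Cmin,ss = (D/Vd)·f/(1−f), so D = Cmin,ss·Vd·(1−f)/f.
D = 4 × 30 × (1−f)/f ≈ 4 × 30 × 11.47552 ≈ 1377.06 mg.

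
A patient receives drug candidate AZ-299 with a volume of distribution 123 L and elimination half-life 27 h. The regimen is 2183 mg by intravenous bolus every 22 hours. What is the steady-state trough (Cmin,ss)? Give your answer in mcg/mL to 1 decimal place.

Over one 22-h interval, 22/27 ≈ 0.81481 half-lives elapse, leaving f ≈ 0.5685 of each dose.
Each bolus raises the concentration by D/Vd = 2183/123 ≈ 17.748 mcg/mL.
Steady-state trough Cmin,ss = C₀·f/(1−f) ≈ 17.748 × 0.5685/0.4315 ≈ 23.383 mcg/mL.

23.4 mcg/mL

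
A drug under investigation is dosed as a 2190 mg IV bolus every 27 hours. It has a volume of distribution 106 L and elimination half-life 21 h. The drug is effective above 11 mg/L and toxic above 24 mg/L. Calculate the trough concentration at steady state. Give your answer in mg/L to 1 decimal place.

14.4 mg/L

τ/t½ = 27/21 ≈ 1.2857, so fraction remaining f = (1/2)^(27/21) ≈ 0.4102.
At steady state, accumulation factor R = 1/(1 − e^(−kτ)) ≈ 1.6955.
Each bolus raises the concentration by D/Vd = 2190/106 ≈ 20.660 mg/L.
Cmax,ss = C₀/(1 − f) ≈ 20.660/0.5898 ≈ 35.029 mg/L.
Steady-state trough Cmin,ss = Cmax,ss·f ≈ 35.029 × 0.4102 ≈ 14.369 mg/L.
Trough 14.4 mg/L vs MEC 11 mg/L: adequate.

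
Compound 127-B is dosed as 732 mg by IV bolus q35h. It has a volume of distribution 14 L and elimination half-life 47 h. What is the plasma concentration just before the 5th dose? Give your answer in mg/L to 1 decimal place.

67.6 mg/L

f = (1/2)^(τ/t½) = (1/2)^(35/47) ≈ 0.5968.
C₀ = D/Vd = 732/14 ≈ 52.286 mg/L.
Before the 5th dose, 4 doses have been given. Superposition: Cmin = C₀·(f + f² + … + f^4).
≈ 52.286 × (0.5968 + 0.3562 + 0.2126 + 0.1269) ≈ 52.286 × 1.2925 ≈ 67.580 mg/L.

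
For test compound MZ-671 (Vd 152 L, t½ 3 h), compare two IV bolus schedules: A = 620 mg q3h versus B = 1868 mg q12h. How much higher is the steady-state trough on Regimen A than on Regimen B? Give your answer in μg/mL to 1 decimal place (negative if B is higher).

Regimen A: f = (1/2)^(3/3) ≈ 0.5000; Cmin,ss = (620/152)·f/(1−f) ≈ 4.079 μg/mL.
Regimen B: f = (1/2)^(12/3) ≈ 0.0625; Cmin,ss = (1868/152)·f/(1−f) ≈ 0.819 μg/mL.
Difference ≈ 4.079 − 0.819 ≈ 3.260 μg/mL.

3.3 μg/mL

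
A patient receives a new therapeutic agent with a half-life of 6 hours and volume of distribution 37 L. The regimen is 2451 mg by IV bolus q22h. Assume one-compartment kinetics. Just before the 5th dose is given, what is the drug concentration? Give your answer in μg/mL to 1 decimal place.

5.7 μg/mL

f = (1/2)^(τ/t½) = (1/2)^(22/6) ≈ 0.0787.
C₀ = D/Vd = 2451/37 ≈ 66.243 μg/mL.
Before the 5th dose, 4 doses have been given. Superposition: Cmin = C₀·(f + f² + … + f^4).
≈ 66.243 × (0.0787 + 0.0062 + 0.0005 + 0.0000) ≈ 66.243 × 0.0854 ≈ 5.657 μg/mL.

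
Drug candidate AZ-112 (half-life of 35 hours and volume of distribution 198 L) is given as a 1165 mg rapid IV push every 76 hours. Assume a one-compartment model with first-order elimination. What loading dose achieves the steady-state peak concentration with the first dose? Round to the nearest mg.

f = (1/2)^(76/35) ≈ 0.221991; accumulation ratio R = 1/(1−f) ≈ 1.28533.
Loading dose to hit Cmax,ss on first dose: D_load = D_maint·R ≈ 1165 × 1.28533 ≈ 1497.41 mg.

1497 mg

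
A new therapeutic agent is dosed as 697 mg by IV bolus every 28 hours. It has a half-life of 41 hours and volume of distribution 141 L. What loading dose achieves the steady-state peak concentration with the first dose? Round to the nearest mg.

1848 mg

f = (1/2)^(28/41) ≈ 0.622900; accumulation ratio R = 1/(1−f) ≈ 2.65182.
Loading dose to hit Cmax,ss on first dose: D_load = D_maint·R ≈ 697 × 2.65182 ≈ 1848.32 mg.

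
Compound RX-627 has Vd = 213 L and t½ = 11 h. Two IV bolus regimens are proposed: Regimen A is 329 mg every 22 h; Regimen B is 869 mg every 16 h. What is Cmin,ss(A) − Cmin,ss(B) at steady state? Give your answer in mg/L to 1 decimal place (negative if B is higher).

Regimen A: f = (1/2)^(22/11) ≈ 0.2500; Cmin,ss = (329/213)·f/(1−f) ≈ 0.515 mg/L.
Regimen B: f = (1/2)^(16/11) ≈ 0.3649; Cmin,ss = (869/213)·f/(1−f) ≈ 2.344 mg/L.
Difference ≈ 0.515 − 2.344 ≈ -1.829 mg/L.

-1.8 mg/L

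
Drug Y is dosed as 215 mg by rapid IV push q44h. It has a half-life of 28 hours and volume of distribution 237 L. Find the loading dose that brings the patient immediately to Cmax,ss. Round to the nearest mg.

324 mg

f = (1/2)^(44/28) ≈ 0.336475; accumulation ratio R = 1/(1−f) ≈ 1.50710.
Loading dose to hit Cmax,ss on first dose: D_load = D_maint·R ≈ 215 × 1.50710 ≈ 324.03 mg.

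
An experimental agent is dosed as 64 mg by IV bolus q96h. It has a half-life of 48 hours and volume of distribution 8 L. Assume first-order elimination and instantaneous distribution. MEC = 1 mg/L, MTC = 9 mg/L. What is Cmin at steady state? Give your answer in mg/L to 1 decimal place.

The dosing interval is 2 half-lives, so f = 2^(−2) = 0.25.
At steady state, R = 1/(1 − 0.25) = 4/3.
Single-dose peak C₀ = D/Vd = 64/8 = 8 mg/L.
Steady-state peak Cmax,ss = C₀·R = 8 × 4/3 ≈ 10.667 mg/L.
Steady-state trough Cmin,ss = Cmax,ss·f ≈ 10.667 × 0.25 ≈ 2.667 mg/L.
Trough 2.7 mg/L vs MEC 1 mg/L: adequate.

2.7 mg/L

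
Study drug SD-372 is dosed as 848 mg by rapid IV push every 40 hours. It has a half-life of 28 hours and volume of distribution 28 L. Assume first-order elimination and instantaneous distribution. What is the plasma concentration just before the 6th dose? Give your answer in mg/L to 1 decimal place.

f = (1/2)^(τ/t½) = (1/2)^(40/28) ≈ 0.3715.
C₀ = D/Vd = 848/28 ≈ 30.286 mg/L.
Before the 6th dose, 5 doses have been given. Superposition: Cmin = C₀·(f + f² + … + f^5).
≈ 30.286 × (0.3715 + 0.1380 + 0.0513 + 0.0190 + 0.0071) ≈ 30.286 × 0.5869 ≈ 17.775 mg/L.

17.8 mg/L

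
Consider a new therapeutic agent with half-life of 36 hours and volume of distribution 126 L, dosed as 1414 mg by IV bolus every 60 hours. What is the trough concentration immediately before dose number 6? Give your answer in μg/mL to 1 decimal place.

5.1 μg/mL

f = (1/2)^(τ/t½) = (1/2)^(60/36) ≈ 0.3150.
C₀ = D/Vd = 1414/126 ≈ 11.222 μg/mL.
Before the 6th dose, 5 doses have been given. Superposition: Cmin = C₀·(f + f² + … + f^5).
≈ 11.222 × (0.3150 + 0.0992 + 0.0313 + 0.0098 + 0.0031) ≈ 11.222 × 0.4584 ≈ 5.144 μg/mL.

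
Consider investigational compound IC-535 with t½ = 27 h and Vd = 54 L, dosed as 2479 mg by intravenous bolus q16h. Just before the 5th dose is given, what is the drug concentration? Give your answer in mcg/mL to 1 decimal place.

72.9 mcg/mL

f = (1/2)^(τ/t½) = (1/2)^(16/27) ≈ 0.6632.
C₀ = D/Vd = 2479/54 ≈ 45.907 mcg/mL.
Before the 5th dose, 4 doses have been given. Superposition: Cmin = C₀·(f + f² + … + f^4).
≈ 45.907 × (0.6632 + 0.4398 + 0.2917 + 0.1935) ≈ 45.907 × 1.5882 ≈ 72.909 mcg/mL.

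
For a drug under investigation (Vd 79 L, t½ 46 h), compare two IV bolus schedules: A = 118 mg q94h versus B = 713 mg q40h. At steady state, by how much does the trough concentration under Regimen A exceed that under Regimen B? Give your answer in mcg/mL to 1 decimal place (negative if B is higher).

-10.4 mcg/mL

Regimen A: f = (1/2)^(94/46) ≈ 0.2426; Cmin,ss = (118/79)·f/(1−f) ≈ 0.478 mcg/mL.
Regimen B: f = (1/2)^(40/46) ≈ 0.5473; Cmin,ss = (713/79)·f/(1−f) ≈ 10.911 mcg/mL.
Difference ≈ 0.478 − 10.911 ≈ -10.433 mcg/mL.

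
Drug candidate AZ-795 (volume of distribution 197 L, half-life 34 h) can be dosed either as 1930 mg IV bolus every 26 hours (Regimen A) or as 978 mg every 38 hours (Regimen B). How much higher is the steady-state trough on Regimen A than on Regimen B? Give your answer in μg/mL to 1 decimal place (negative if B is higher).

Regimen A: f = (1/2)^(26/34) ≈ 0.5886; Cmin,ss = (1930/197)·f/(1−f) ≈ 14.017 μg/mL.
Regimen B: f = (1/2)^(38/34) ≈ 0.4608; Cmin,ss = (978/197)·f/(1−f) ≈ 4.243 μg/mL.
Difference ≈ 14.017 − 4.243 ≈ 9.774 μg/mL.

9.8 μg/mL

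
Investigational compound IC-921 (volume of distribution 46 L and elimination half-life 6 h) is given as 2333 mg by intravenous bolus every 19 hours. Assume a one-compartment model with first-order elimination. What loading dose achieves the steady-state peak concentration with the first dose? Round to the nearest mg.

f = (1/2)^(19/6) ≈ 0.111362; accumulation ratio R = 1/(1−f) ≈ 1.12532.
Loading dose to hit Cmax,ss on first dose: D_load = D_maint·R ≈ 2333 × 1.12532 ≈ 2625.37 mg.

2625 mg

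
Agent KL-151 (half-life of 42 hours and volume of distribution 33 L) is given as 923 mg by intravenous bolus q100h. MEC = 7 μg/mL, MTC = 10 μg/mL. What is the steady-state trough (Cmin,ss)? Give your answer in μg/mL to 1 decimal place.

k = ln2/t½ = ln2/42 ≈ 0.016504 h⁻¹; fraction remaining f = e^(−kτ) = e^(−0.016504×100) ≈ 0.1920.
At steady state, accumulation factor R = 1/(1 − e^(−kτ)) ≈ 1.2376.
Each bolus raises the concentration by D/Vd = 923/33 ≈ 27.970 μg/mL.
Cmax,ss = C₀/(1 − f) ≈ 27.970/0.8080 ≈ 34.616 μg/mL.
One interval later, Cmin,ss = Cmax,ss·e^(−kτ) ≈ 34.616 × 0.1920 ≈ 6.646 μg/mL.
Trough 6.6 μg/mL vs MEC 7 μg/mL: subtherapeutic.

6.6 μg/mL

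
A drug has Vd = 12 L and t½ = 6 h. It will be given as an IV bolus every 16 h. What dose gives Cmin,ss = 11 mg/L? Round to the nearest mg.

706 mg

τ/t½ = 16/6 ≈ 2.6667, so f = (1/2)^(16/6) ≈ 0.157490.
Cmin,ss = (D/Vd)·f/(1−f), so D = Cmin,ss·Vd·(1−f)/f.
D = 11 × 12 × (1−f)/f ≈ 11 × 12 × 5.34961 ≈ 706.15 mg.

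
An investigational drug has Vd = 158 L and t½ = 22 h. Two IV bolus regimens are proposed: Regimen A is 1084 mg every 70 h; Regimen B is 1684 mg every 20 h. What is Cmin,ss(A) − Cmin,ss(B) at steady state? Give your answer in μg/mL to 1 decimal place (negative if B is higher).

-11.3 μg/mL

Regimen A: f = (1/2)^(70/22) ≈ 0.1102; Cmin,ss = (1084/158)·f/(1−f) ≈ 0.850 μg/mL.
Regimen B: f = (1/2)^(20/22) ≈ 0.5325; Cmin,ss = (1684/158)·f/(1−f) ≈ 12.140 μg/mL.
Difference ≈ 0.850 − 12.140 ≈ -11.290 μg/mL.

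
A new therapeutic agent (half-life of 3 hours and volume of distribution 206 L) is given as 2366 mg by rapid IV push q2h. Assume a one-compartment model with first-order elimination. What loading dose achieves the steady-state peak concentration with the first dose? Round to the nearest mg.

6394 mg

f = (1/2)^(2/3) ≈ 0.629961; accumulation ratio R = 1/(1−f) ≈ 2.70242.
Loading dose to hit Cmax,ss on first dose: D_load = D_maint·R ≈ 2366 × 2.70242 ≈ 6393.93 mg.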